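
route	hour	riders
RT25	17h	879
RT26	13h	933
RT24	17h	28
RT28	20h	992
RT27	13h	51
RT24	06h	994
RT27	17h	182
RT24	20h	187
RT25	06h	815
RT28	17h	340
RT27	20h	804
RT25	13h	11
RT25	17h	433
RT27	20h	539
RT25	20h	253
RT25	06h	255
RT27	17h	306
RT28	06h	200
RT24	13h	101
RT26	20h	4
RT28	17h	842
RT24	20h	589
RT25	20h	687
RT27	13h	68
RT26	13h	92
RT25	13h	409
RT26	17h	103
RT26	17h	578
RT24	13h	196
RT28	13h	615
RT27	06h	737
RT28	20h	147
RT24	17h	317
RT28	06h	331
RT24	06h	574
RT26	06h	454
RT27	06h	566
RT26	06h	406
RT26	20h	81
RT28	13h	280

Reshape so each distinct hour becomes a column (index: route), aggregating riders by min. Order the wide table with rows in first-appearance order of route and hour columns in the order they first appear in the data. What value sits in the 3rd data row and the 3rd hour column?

With rows in first-appearance order of route, row 3 is route=RT24. hour columns in first-appearance order: 17h, 13h, 20h, 06h; column 3 is 20h.
Long rows with route=RT24, hour=20h: min(187, 589) = 187.

187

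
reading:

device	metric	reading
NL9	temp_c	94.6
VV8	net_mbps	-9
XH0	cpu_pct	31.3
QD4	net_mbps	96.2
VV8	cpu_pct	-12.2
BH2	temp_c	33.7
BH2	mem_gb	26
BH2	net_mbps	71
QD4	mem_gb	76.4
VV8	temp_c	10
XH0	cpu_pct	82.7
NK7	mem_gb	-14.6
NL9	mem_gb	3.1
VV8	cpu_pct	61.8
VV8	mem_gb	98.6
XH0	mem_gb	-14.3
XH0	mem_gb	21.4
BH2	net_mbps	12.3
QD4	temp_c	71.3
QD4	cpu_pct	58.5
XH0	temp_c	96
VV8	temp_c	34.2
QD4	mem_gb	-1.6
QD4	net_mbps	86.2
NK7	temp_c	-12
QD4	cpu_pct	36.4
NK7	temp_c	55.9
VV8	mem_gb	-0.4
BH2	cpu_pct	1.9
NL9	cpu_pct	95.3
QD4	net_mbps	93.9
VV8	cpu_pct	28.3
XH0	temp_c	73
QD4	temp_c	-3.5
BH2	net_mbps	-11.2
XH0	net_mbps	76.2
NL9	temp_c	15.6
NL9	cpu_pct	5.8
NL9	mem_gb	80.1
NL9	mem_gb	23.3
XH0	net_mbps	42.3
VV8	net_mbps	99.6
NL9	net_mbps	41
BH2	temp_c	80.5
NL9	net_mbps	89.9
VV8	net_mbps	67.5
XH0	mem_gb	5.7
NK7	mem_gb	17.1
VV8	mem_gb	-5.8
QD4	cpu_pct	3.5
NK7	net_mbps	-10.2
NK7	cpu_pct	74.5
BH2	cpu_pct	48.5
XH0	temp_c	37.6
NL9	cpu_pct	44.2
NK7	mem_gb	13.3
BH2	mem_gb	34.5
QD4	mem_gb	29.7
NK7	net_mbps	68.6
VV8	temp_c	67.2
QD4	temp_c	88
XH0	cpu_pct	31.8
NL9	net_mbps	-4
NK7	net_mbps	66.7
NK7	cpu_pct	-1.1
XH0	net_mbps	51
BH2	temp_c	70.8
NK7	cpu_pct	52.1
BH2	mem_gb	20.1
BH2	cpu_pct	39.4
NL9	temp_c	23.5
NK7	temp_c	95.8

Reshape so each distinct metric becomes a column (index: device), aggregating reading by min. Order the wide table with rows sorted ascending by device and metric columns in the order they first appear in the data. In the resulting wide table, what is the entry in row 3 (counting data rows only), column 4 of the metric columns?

With rows sorted ascending by device, row 3 is device=NL9. metric columns in first-appearance order: temp_c, net_mbps, cpu_pct, mem_gb; column 4 is mem_gb.
Long rows with device=NL9, metric=mem_gb: min(3.1, 80.1, 23.3) = 3.1.

3.1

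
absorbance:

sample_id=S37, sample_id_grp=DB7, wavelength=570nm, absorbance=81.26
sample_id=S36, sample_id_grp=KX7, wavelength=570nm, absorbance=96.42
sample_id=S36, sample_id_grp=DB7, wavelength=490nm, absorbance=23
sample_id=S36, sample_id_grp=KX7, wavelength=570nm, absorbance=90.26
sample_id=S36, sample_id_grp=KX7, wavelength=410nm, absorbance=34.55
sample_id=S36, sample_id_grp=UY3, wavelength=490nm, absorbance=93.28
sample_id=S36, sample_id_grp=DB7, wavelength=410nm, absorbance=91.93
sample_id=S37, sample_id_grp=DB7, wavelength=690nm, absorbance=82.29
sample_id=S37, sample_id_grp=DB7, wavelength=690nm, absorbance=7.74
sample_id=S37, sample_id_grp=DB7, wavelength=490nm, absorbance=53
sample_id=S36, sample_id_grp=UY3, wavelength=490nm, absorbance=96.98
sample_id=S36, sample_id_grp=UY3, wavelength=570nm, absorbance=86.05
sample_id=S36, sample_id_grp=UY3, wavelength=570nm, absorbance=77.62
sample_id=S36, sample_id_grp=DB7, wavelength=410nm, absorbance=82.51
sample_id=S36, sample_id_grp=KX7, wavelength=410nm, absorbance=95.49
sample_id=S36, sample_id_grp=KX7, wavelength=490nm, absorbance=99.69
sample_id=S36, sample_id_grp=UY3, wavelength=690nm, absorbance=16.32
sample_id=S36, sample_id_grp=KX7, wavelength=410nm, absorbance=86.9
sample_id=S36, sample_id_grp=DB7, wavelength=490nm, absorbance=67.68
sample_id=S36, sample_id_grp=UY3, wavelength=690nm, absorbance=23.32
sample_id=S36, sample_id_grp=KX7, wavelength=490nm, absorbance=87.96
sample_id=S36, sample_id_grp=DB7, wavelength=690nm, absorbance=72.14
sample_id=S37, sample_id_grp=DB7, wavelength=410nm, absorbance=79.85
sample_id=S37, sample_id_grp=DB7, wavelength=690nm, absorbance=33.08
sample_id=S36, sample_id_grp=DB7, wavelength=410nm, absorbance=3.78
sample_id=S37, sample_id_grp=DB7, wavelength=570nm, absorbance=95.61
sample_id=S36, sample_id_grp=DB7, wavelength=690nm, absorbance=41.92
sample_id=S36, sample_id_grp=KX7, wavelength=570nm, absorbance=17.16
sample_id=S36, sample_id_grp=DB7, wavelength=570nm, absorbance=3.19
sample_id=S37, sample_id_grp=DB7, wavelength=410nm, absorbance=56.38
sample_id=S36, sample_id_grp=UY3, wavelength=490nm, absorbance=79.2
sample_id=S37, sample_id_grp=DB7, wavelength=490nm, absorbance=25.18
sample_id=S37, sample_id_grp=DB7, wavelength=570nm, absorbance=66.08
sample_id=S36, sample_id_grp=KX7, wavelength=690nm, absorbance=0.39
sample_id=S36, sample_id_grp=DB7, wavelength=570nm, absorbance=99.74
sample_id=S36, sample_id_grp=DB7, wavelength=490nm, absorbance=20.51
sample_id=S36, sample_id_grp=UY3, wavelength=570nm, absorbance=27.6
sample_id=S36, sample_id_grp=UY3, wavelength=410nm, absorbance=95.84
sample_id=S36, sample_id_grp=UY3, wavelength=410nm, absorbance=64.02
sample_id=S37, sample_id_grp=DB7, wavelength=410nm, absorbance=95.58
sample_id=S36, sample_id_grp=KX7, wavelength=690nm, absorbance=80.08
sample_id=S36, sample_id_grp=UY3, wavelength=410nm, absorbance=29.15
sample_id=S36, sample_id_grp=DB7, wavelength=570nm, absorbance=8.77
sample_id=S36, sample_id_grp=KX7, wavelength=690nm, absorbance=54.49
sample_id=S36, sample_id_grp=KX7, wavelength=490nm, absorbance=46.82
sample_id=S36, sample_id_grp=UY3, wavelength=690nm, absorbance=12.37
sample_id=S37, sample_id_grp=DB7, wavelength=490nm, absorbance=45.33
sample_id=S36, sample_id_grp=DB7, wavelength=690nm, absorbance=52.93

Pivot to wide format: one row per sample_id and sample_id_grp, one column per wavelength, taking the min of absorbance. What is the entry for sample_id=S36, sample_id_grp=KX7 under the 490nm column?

46.82

Rows with sample_id=S36, sample_id_grp=KX7 and wavelength=490nm: absorbance values are 99.69, 87.96, 46.82.
min(99.69, 87.96, 46.82) = 46.82.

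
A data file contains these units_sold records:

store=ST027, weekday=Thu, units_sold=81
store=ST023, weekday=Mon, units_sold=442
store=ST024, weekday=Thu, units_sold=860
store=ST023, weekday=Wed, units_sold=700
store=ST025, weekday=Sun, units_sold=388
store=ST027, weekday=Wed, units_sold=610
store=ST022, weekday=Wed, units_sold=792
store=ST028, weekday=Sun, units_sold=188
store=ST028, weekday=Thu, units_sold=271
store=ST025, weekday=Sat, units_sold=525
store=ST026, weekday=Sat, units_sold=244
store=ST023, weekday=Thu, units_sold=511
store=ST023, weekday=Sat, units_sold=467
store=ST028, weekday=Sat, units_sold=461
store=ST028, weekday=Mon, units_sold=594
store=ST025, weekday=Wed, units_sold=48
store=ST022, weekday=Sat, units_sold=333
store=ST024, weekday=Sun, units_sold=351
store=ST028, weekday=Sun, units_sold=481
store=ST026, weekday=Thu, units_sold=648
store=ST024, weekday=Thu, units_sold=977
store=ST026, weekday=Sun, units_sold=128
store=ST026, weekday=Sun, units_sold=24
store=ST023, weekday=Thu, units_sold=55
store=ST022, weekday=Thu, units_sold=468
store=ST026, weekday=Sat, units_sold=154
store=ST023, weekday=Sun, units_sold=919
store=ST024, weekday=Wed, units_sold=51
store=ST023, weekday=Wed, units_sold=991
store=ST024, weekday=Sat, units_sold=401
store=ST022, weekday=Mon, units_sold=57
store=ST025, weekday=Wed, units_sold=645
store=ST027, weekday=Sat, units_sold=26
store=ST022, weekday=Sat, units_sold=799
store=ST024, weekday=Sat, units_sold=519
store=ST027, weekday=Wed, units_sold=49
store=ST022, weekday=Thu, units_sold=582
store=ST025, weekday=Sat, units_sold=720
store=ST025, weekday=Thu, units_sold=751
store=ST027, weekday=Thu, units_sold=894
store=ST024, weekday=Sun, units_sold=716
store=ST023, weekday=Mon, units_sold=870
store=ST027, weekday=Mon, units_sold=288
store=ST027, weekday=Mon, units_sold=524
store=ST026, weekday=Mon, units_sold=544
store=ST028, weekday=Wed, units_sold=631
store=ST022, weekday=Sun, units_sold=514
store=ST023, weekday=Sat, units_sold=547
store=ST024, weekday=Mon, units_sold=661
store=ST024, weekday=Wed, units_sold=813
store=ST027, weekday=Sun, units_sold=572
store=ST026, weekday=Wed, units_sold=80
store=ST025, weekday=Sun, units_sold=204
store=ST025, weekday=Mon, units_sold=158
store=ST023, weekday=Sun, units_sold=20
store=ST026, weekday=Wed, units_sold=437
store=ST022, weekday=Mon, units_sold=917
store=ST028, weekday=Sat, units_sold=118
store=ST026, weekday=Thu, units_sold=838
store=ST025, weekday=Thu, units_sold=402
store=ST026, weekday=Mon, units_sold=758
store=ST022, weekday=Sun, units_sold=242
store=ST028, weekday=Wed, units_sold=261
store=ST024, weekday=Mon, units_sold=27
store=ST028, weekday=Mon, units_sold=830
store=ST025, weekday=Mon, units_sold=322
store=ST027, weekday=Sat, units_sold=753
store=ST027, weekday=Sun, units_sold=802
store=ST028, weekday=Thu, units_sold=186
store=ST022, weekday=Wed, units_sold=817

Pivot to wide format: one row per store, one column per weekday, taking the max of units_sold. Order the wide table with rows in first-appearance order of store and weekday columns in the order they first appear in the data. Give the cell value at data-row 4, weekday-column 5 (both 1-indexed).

720

With rows in first-appearance order of store, row 4 is store=ST025. weekday columns in first-appearance order: Thu, Mon, Wed, Sun, Sat; column 5 is Sat.
Long rows with store=ST025, weekday=Sat: max(525, 720) = 720.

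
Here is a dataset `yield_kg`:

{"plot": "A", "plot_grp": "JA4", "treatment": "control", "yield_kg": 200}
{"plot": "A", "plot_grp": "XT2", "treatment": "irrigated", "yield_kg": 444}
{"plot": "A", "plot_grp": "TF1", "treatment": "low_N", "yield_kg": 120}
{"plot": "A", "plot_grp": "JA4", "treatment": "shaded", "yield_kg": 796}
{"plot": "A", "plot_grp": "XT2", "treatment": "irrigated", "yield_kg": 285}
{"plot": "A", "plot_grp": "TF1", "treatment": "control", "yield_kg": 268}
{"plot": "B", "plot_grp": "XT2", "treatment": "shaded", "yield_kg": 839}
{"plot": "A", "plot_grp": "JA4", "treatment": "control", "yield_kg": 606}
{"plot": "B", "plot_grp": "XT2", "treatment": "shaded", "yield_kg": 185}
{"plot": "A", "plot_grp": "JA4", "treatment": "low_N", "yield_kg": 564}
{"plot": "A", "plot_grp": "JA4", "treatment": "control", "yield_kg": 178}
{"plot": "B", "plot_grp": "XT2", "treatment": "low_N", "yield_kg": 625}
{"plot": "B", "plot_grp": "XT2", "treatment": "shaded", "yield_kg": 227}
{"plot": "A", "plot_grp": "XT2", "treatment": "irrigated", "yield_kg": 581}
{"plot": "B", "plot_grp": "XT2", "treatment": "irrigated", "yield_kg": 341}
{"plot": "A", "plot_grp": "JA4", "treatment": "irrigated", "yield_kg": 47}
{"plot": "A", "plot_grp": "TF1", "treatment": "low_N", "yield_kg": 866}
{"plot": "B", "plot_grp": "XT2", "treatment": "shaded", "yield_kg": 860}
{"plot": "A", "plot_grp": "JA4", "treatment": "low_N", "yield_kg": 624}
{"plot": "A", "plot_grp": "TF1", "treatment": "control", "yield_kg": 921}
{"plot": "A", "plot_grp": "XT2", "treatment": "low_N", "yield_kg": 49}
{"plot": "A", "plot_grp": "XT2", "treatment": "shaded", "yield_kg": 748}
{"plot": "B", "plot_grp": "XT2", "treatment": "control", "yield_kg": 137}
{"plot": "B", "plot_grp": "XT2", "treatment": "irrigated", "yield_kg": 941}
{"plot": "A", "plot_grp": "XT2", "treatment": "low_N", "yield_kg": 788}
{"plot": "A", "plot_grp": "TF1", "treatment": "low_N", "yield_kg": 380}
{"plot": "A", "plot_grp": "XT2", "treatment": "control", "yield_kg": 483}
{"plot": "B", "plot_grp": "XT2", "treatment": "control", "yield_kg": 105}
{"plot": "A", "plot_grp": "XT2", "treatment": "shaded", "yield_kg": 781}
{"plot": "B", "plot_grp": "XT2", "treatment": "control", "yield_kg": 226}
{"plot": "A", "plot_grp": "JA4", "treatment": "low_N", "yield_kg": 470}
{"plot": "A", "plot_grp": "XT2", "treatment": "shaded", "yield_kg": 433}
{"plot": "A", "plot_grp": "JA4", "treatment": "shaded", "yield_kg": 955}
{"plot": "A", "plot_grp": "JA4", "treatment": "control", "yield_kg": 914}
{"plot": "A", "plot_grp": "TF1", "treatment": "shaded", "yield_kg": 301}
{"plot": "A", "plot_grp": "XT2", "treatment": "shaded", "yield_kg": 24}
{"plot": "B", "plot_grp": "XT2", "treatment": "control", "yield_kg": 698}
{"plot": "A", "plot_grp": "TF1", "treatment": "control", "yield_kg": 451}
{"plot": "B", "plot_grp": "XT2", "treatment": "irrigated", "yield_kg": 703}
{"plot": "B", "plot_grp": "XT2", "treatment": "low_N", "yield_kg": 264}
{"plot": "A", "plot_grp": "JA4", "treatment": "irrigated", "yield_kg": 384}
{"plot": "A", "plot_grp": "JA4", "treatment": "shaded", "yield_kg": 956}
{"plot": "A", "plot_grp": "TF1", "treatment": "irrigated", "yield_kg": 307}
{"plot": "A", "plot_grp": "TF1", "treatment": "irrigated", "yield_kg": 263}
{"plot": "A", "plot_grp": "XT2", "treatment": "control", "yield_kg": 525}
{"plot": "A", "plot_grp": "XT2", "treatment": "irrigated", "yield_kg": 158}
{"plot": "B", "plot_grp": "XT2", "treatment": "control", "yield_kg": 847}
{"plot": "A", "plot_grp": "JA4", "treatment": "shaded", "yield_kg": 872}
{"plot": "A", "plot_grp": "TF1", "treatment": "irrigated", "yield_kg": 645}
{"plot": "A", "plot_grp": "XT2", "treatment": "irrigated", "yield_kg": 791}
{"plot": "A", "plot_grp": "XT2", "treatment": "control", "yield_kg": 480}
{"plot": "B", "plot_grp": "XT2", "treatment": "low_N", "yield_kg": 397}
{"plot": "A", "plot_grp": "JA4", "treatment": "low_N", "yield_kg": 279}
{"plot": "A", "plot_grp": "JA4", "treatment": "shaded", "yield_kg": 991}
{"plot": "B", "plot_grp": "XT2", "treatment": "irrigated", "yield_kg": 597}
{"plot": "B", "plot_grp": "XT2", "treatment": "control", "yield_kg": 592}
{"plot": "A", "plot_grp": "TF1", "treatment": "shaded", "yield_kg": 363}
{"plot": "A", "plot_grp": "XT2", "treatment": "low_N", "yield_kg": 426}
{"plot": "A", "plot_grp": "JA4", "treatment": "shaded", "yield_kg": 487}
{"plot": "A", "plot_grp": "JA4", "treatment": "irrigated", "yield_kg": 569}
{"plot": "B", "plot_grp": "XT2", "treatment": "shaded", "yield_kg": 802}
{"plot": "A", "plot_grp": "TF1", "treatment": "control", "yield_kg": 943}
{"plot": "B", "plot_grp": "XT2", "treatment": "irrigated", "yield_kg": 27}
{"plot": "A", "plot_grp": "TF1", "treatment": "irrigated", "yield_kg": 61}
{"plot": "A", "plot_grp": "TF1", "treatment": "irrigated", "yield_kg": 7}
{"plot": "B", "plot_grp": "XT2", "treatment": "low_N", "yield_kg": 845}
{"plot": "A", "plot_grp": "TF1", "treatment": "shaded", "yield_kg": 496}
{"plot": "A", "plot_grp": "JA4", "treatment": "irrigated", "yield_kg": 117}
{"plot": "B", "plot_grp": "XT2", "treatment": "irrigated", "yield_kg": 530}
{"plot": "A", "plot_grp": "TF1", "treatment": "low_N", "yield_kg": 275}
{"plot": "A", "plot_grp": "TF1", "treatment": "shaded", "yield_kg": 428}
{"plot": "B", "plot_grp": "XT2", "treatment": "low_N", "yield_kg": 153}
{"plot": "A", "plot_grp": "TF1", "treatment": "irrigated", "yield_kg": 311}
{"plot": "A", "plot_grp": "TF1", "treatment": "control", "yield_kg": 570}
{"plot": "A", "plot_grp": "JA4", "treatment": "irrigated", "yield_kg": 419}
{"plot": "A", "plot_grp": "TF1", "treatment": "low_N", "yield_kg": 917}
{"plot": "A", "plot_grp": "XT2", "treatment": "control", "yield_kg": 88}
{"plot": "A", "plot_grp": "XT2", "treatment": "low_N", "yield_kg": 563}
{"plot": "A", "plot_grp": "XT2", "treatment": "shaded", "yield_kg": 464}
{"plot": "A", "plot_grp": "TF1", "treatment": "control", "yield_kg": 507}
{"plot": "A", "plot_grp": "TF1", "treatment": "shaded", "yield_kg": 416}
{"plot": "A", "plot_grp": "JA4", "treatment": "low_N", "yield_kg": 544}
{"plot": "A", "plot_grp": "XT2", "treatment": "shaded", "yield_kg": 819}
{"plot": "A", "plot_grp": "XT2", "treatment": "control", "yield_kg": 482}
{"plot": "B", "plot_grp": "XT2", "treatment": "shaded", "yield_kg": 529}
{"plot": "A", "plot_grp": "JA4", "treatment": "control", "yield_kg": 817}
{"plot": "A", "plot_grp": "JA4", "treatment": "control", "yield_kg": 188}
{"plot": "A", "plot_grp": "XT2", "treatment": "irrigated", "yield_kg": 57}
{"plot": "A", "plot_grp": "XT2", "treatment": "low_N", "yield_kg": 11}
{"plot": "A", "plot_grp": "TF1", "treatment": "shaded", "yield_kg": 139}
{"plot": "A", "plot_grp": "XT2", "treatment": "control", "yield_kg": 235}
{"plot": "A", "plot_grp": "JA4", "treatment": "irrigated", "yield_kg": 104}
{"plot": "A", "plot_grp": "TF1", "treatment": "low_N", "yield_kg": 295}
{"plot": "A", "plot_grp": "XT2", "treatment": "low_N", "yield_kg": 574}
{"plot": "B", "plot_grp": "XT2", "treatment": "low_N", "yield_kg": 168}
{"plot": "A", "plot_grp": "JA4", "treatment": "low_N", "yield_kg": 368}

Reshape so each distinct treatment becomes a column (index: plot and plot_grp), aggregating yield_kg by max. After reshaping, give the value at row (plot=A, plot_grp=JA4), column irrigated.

Rows with plot=A, plot_grp=JA4 and treatment=irrigated: yield_kg values are 47, 384, 569, 117, 419, 104.
max(47, 384, 569, 117, 419, 104) = 569.

569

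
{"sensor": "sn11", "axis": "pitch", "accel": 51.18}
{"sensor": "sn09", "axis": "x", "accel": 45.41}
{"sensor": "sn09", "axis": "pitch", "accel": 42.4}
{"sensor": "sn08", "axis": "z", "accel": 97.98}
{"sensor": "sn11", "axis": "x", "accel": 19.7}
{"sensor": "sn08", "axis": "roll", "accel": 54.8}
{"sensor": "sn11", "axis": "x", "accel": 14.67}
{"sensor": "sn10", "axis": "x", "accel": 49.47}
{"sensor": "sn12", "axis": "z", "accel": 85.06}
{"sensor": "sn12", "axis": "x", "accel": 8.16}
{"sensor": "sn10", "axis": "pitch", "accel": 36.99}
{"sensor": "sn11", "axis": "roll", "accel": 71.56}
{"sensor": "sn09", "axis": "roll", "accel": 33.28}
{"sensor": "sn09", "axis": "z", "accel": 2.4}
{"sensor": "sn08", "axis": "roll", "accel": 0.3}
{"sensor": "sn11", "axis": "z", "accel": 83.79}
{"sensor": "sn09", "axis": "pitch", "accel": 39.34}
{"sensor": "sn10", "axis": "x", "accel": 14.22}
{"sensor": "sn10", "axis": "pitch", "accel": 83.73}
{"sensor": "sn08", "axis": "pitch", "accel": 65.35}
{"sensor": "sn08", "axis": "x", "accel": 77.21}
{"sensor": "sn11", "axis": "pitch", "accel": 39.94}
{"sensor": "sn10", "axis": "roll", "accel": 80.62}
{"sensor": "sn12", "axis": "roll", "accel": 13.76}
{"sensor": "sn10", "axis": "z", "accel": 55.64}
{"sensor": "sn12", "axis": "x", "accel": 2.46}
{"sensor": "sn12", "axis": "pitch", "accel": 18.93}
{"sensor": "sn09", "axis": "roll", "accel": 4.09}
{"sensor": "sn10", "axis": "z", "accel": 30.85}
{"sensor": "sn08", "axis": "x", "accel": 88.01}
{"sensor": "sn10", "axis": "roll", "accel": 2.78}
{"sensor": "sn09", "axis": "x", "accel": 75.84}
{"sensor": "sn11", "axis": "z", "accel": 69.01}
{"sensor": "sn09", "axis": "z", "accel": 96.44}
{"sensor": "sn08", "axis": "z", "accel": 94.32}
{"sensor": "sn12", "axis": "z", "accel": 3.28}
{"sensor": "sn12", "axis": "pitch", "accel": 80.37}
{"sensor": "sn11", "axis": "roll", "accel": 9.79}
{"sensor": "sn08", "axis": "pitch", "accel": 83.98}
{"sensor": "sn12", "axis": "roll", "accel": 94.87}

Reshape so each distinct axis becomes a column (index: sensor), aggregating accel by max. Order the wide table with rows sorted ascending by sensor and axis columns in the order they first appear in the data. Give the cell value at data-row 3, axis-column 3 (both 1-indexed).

55.64

With rows sorted ascending by sensor, row 3 is sensor=sn10. axis columns in first-appearance order: pitch, x, z, roll; column 3 is z.
Long rows with sensor=sn10, axis=z: max(55.64, 30.85) = 55.64.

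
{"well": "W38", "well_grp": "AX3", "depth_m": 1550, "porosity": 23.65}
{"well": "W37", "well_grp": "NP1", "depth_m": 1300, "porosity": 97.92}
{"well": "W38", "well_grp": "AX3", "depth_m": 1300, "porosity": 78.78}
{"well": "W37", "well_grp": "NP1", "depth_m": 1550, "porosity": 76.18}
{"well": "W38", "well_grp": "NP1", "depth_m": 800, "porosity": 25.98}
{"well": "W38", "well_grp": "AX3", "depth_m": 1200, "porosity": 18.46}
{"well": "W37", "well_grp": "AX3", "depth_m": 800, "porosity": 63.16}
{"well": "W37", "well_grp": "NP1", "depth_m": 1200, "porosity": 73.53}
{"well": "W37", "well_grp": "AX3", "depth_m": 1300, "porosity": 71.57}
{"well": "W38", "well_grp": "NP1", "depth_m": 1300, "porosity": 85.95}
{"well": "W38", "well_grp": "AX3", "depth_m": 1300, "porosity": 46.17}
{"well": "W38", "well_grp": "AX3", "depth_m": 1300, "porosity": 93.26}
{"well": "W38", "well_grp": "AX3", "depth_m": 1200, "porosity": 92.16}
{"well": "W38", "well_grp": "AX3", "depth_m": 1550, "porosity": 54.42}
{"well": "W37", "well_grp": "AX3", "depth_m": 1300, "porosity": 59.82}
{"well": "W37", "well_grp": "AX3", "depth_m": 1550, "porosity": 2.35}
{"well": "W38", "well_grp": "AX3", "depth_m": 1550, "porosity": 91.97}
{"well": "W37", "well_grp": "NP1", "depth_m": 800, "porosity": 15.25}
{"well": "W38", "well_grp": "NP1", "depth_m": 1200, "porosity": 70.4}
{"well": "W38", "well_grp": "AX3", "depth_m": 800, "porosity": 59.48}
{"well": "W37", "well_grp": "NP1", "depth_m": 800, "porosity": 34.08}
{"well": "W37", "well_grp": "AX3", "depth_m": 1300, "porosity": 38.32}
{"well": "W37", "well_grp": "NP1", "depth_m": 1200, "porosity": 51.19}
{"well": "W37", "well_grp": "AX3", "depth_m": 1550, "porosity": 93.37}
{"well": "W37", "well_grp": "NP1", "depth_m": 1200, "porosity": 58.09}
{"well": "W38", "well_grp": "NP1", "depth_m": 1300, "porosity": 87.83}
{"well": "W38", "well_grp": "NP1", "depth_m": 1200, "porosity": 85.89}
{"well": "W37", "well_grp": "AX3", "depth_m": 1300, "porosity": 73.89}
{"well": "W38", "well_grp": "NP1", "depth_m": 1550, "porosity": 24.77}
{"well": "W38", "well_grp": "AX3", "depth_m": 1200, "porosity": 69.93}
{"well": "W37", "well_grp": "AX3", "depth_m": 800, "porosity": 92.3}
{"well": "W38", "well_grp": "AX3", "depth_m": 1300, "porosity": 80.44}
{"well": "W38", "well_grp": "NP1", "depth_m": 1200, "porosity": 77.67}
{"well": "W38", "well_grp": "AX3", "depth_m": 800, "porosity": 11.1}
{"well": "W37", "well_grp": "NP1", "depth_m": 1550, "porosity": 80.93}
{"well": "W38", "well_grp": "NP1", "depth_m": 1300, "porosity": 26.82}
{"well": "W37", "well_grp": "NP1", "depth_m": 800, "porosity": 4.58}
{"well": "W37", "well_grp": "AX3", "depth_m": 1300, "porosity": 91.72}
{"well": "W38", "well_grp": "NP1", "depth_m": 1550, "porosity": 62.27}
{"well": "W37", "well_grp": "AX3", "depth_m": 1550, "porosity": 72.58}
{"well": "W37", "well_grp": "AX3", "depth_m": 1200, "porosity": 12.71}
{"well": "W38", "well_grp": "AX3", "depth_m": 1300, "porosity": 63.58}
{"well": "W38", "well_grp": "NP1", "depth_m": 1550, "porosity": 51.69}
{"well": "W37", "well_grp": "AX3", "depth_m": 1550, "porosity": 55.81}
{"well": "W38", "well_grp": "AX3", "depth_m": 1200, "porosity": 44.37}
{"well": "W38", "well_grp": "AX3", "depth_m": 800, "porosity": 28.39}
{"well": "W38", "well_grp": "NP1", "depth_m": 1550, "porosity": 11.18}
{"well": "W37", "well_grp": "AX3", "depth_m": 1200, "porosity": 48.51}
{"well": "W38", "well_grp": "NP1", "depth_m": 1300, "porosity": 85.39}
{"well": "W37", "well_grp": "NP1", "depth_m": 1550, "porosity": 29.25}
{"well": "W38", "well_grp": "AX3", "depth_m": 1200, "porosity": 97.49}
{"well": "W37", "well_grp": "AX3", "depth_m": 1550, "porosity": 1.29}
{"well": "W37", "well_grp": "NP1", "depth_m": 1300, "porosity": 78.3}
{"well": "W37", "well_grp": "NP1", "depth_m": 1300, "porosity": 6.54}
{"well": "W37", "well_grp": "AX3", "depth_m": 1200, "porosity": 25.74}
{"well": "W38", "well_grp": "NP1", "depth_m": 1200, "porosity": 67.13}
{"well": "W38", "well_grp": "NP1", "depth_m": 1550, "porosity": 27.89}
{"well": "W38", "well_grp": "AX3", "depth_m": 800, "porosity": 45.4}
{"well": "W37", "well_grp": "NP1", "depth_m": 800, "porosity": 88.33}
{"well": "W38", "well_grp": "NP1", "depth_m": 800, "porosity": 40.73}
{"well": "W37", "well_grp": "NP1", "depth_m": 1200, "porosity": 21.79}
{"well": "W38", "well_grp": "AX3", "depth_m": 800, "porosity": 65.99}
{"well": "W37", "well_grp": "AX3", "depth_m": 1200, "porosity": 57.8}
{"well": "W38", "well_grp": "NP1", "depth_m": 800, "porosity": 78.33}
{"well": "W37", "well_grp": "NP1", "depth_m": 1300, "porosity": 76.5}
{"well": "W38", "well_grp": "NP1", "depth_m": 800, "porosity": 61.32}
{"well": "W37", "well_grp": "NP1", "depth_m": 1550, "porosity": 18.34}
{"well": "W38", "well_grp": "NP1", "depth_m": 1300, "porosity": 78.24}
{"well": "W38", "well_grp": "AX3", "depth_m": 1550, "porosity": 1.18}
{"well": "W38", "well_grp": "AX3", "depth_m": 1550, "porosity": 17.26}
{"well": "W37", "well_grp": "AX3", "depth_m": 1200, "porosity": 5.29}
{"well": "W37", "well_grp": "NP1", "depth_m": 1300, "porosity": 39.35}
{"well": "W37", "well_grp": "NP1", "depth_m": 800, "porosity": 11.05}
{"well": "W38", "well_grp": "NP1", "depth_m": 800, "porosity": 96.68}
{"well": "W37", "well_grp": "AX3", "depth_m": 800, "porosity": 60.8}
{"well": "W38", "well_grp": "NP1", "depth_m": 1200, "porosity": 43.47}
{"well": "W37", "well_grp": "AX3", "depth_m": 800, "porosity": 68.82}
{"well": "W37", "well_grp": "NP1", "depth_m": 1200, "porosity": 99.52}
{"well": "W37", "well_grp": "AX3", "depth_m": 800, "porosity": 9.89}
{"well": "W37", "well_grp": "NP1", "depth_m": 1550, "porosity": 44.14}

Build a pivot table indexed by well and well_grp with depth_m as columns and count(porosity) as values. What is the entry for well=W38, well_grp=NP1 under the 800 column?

5

Rows with well=W38, well_grp=NP1 and depth_m=800: porosity values are 25.98, 40.73, 78.33, 61.32, 96.68.
5 rows match — count = 5.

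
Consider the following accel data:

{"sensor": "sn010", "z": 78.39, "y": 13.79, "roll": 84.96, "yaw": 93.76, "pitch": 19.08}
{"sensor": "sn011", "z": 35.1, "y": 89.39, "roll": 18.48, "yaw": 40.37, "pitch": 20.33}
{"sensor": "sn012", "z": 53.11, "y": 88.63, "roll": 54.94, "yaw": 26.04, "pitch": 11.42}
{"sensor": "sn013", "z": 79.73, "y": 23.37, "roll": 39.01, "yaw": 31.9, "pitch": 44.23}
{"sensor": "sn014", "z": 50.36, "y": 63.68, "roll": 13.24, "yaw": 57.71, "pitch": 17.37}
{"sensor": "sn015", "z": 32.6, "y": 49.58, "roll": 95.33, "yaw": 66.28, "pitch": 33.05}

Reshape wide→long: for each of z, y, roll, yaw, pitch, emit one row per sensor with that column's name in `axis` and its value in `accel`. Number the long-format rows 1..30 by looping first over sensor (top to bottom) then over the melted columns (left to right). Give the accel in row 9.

30 rows total (6 × 5). Row 9: index ⌊(9-1)/5⌋ = 1 into sensor → sn011; (9-1) mod 5 = 3 into the melted columns → yaw.
So row 9 is (sn011, yaw, 40.37); accel = 40.37.

40.37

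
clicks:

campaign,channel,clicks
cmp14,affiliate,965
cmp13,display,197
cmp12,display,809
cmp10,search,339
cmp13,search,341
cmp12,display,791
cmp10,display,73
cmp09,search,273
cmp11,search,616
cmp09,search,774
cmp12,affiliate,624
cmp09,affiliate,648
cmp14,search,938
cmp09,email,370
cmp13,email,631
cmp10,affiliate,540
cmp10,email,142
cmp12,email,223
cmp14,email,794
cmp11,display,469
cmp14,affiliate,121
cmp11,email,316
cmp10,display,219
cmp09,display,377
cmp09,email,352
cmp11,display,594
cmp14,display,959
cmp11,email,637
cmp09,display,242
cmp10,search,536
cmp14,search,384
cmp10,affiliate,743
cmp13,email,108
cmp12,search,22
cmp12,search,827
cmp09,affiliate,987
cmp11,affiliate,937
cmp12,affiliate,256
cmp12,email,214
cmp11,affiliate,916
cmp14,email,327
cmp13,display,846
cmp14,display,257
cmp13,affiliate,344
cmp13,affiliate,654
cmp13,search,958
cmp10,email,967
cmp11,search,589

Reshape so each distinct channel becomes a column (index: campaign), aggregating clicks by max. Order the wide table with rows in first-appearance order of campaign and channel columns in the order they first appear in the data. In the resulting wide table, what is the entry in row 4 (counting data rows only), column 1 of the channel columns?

743

With rows in first-appearance order of campaign, row 4 is campaign=cmp10. channel columns in first-appearance order: affiliate, display, search, email; column 1 is affiliate.
Long rows with campaign=cmp10, channel=affiliate: max(540, 743) = 743.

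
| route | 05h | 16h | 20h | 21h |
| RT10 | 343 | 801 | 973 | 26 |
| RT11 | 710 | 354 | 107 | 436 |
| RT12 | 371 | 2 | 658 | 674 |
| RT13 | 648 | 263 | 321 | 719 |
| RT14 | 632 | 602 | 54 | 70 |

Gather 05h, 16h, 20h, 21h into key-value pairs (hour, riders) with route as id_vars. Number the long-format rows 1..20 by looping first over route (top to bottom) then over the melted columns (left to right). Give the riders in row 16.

719

20 rows total (5 × 4). Row 16: index ⌊(16-1)/4⌋ = 3 into route → RT13; (16-1) mod 4 = 3 into the melted columns → 21h.
So row 16 is (RT13, 21h, 719); riders = 719.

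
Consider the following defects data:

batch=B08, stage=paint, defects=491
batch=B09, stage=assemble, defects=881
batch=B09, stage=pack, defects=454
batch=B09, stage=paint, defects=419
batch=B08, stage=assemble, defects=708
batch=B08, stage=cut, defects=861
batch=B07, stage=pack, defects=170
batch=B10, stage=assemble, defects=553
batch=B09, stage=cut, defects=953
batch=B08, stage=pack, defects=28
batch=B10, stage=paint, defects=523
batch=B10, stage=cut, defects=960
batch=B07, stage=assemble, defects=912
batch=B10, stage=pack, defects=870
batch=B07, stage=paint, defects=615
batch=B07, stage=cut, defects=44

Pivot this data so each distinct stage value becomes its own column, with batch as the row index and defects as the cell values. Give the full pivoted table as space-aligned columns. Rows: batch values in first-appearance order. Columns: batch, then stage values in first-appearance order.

Columns: batch plus the 4 distinct stage values (paint, assemble, pack, cut).
For example, row B08 column paint takes defects=491 from the long row (B08, paint).

batch  paint  assemble  pack  cut
B08    491    708       28    861
B09    419    881       454   953
B07    615    912       170   44 
B10    523    553       870   960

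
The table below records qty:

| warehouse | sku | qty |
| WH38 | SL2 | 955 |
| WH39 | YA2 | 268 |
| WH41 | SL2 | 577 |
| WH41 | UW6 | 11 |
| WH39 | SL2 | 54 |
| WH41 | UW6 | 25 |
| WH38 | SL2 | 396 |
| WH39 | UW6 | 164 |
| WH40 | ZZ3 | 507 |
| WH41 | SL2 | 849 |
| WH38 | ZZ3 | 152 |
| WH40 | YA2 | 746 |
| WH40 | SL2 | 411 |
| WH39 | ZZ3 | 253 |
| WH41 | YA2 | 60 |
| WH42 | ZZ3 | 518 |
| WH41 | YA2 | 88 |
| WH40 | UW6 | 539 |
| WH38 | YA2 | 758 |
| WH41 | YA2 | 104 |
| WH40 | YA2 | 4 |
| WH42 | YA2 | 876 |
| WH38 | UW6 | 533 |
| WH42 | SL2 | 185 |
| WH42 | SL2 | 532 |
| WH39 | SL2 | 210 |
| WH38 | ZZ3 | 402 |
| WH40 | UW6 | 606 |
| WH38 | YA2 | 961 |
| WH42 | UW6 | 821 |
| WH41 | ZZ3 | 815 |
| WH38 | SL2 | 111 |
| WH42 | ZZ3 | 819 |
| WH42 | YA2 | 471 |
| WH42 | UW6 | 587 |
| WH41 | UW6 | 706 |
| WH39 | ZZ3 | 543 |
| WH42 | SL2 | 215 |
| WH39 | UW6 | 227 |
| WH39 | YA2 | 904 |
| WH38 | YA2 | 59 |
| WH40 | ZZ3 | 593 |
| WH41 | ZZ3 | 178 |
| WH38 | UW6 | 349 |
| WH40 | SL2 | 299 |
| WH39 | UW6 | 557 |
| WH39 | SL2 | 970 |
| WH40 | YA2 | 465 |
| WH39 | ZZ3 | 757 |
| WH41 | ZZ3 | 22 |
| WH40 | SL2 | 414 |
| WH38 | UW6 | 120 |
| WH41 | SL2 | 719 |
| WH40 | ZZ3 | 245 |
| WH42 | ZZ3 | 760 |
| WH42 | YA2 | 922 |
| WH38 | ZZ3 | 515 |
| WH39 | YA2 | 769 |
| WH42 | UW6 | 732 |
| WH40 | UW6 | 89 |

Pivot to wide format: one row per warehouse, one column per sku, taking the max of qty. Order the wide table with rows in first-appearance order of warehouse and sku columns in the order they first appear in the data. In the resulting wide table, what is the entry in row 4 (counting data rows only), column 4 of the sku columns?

593

With rows in first-appearance order of warehouse, row 4 is warehouse=WH40. sku columns in first-appearance order: SL2, YA2, UW6, ZZ3; column 4 is ZZ3.
Long rows with warehouse=WH40, sku=ZZ3: max(507, 593, 245) = 593.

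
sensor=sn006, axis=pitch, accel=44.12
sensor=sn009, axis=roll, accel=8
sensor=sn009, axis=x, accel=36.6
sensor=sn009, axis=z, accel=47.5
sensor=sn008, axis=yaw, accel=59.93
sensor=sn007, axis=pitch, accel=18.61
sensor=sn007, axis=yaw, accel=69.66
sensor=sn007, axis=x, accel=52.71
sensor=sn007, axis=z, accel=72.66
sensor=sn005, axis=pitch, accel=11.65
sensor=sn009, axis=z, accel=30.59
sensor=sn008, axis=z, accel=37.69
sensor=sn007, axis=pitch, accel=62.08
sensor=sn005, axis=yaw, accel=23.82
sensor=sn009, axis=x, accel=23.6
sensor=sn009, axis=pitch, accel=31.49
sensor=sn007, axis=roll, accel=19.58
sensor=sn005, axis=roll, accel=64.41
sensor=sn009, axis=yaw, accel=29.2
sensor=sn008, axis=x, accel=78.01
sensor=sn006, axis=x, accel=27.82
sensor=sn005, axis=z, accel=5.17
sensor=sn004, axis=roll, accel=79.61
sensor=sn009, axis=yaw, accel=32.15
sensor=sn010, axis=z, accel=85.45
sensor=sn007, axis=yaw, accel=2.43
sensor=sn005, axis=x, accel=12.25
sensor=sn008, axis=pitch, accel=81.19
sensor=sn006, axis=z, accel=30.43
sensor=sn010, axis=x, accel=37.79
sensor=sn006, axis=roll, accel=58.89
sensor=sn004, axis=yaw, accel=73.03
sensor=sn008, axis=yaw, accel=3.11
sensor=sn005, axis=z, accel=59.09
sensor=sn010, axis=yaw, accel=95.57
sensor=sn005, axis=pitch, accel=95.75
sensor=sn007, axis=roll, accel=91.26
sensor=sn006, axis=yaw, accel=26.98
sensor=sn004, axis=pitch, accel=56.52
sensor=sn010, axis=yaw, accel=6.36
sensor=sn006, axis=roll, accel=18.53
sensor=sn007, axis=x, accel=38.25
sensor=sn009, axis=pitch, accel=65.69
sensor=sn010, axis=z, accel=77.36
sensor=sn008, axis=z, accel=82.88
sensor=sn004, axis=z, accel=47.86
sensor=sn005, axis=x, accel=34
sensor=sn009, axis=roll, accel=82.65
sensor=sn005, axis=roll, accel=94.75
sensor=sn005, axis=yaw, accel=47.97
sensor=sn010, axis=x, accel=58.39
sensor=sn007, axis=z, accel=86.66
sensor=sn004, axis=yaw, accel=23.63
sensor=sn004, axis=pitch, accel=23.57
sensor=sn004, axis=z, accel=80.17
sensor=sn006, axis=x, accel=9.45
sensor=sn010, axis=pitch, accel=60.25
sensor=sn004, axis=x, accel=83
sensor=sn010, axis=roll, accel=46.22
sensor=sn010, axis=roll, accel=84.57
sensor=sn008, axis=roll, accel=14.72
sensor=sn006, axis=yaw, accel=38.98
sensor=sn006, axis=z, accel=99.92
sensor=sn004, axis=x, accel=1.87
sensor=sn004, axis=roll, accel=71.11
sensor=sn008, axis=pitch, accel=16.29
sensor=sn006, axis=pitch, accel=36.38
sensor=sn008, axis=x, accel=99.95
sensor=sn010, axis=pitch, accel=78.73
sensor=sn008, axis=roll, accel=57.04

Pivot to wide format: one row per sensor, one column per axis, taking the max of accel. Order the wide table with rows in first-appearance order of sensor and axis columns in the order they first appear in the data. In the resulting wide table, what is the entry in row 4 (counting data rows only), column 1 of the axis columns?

With rows in first-appearance order of sensor, row 4 is sensor=sn007. axis columns in first-appearance order: pitch, roll, x, z, yaw; column 1 is pitch.
Long rows with sensor=sn007, axis=pitch: max(18.61, 62.08) = 62.08.

62.08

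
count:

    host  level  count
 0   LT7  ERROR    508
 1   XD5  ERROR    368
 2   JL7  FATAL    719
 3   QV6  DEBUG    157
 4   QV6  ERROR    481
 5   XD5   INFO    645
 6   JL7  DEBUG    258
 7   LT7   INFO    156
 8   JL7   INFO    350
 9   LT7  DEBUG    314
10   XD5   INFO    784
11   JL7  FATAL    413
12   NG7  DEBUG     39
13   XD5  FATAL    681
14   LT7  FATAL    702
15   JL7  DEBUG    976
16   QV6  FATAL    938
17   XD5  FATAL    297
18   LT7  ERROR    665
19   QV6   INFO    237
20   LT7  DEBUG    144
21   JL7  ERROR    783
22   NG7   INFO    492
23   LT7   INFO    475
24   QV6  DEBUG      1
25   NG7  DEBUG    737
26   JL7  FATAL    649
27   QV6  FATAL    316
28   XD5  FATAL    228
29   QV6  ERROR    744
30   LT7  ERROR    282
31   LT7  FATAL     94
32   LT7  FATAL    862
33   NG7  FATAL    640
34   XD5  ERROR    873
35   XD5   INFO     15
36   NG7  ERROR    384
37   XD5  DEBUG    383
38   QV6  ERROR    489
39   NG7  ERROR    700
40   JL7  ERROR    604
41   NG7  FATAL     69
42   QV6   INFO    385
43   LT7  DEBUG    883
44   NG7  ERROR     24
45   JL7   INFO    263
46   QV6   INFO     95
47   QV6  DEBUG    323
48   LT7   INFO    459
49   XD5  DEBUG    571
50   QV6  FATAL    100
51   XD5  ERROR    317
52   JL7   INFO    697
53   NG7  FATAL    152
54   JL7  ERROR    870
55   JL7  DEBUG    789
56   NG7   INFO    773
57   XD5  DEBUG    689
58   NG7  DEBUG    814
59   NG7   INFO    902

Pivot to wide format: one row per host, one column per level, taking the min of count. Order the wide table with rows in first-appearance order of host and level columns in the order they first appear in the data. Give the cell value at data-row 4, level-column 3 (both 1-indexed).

With rows in first-appearance order of host, row 4 is host=QV6. level columns in first-appearance order: ERROR, FATAL, DEBUG, INFO; column 3 is DEBUG.
Long rows with host=QV6, level=DEBUG: min(157, 1, 323) = 1.

1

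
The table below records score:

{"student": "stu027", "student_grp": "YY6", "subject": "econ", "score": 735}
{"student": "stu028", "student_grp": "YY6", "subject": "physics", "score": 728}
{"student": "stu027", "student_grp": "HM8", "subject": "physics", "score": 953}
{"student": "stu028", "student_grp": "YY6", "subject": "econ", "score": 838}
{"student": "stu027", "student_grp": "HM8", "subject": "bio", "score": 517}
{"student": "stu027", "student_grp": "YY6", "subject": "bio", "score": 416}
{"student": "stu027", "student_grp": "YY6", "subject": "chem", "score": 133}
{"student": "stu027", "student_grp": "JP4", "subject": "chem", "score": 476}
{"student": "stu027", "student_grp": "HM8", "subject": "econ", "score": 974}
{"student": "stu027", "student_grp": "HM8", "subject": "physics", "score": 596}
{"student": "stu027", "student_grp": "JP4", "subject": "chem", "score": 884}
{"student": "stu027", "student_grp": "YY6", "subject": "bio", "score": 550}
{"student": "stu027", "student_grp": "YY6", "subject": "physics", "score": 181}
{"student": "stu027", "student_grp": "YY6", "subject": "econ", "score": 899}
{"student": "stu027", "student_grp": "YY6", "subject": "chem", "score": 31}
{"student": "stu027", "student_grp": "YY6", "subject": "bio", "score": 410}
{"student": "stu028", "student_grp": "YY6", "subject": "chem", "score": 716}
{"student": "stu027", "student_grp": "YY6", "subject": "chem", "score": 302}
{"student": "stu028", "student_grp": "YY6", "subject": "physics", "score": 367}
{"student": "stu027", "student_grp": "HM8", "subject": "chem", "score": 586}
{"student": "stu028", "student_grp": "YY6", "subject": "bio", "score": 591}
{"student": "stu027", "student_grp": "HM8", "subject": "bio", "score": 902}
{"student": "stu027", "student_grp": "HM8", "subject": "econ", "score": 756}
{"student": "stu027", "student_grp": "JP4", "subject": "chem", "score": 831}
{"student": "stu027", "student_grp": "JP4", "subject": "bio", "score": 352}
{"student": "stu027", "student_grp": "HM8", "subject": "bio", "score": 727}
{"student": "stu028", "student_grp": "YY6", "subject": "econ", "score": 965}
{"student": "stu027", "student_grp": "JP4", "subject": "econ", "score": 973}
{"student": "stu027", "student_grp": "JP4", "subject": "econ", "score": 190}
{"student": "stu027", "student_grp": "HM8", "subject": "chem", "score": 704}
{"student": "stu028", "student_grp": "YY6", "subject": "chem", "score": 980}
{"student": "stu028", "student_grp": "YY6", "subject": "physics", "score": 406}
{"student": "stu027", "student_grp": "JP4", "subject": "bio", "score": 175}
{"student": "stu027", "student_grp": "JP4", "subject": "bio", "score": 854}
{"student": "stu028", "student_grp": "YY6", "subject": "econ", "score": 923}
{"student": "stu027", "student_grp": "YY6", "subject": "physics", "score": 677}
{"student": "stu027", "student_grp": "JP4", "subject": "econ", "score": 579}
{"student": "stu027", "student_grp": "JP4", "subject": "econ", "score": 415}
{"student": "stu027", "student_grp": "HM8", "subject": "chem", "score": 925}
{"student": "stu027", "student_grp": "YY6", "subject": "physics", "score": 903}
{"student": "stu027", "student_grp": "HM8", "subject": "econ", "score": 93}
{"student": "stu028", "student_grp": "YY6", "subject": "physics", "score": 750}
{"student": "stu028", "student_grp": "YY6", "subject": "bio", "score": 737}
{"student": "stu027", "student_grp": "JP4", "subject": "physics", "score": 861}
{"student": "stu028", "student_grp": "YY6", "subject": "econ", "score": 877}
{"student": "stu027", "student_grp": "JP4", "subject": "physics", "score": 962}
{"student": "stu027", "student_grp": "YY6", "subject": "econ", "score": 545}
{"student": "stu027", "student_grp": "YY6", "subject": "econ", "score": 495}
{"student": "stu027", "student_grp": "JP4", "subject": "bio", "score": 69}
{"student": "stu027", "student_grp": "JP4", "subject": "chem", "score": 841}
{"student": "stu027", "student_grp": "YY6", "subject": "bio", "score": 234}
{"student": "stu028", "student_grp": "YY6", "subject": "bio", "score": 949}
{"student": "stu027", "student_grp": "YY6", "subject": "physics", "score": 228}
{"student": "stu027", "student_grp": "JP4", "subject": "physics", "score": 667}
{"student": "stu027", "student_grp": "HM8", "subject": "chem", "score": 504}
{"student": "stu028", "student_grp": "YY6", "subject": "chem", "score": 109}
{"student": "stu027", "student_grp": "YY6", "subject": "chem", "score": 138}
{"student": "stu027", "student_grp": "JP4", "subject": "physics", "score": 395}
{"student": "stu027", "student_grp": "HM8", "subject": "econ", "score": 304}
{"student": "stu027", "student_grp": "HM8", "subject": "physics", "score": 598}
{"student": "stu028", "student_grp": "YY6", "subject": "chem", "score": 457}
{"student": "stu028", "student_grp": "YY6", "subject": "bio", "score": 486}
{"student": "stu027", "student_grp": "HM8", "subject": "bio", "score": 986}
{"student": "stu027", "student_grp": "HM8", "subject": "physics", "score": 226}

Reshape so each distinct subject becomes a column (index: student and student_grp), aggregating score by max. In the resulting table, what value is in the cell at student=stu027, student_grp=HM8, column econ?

Rows with student=stu027, student_grp=HM8 and subject=econ: score values are 974, 756, 93, 304.
max(974, 756, 93, 304) = 974.

974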